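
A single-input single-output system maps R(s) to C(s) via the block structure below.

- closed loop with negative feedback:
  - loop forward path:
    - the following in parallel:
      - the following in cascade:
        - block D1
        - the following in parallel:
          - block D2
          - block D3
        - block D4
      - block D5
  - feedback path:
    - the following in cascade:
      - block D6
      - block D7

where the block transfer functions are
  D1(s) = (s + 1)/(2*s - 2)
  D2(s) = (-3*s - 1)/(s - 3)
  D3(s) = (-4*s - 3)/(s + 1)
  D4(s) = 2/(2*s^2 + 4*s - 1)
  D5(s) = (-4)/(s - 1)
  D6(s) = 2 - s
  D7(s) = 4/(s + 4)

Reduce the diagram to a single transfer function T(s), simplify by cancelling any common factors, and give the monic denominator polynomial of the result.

First reduce the diagram to T(s).

(1) reduce the parallel group D2, D3 -> (-7*s^2 + 5*s + 8)/(s^2 - 2*s - 3)
(2) reduce the series chain D1, (D2+D3), D4 -> (-7*s^2 + 5*s + 8)/(2*s^4 - 4*s^3 - 11*s^2 + 16*s - 3)
(3) add (D1*(D2+D3)*D4), D5 (parallel) -> (-8*s^3 + s^2 + 57*s - 4)/(2*s^4 - 4*s^3 - 11*s^2 + 16*s - 3)
(4) cascade D6, D7 -> (8 - 4*s)/(s + 4)
(5) feedback reduction of ((D1*(D2+D3)*D4)+D5), (D6*D7) -> (-8*s^4 - 31*s^3 + 61*s^2 + 224*s - 16)/(2*s^5 + 36*s^4 - 95*s^3 - 248*s^2 + 533*s - 44)
Step 5 gives the fully reduced T(s), with no common factor left to cancel. The denominator's leading coefficient is 2, so divide each of its coefficients by 2 to get the monic form.

Answer: s^5 + 18*s^4 - 95*s^3/2 - 124*s^2 + 533*s/2 - 22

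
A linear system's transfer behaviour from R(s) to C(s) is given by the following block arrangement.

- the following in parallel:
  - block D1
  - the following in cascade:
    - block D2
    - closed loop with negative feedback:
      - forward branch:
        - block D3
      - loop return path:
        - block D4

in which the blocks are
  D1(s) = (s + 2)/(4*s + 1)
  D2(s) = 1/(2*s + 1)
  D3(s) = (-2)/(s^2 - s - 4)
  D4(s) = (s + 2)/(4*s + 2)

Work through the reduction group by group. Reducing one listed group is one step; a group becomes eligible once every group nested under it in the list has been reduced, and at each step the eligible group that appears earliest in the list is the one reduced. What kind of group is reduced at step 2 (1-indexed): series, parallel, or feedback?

[1] feedback reduction of D3, D4
[2] multiply D2, [D3/(1+D3*D4)] (series)
[3] combine D1, (D2*[D3/(1+D3*D4)]) in parallel
Step 2: series.

Therefore the answer is series.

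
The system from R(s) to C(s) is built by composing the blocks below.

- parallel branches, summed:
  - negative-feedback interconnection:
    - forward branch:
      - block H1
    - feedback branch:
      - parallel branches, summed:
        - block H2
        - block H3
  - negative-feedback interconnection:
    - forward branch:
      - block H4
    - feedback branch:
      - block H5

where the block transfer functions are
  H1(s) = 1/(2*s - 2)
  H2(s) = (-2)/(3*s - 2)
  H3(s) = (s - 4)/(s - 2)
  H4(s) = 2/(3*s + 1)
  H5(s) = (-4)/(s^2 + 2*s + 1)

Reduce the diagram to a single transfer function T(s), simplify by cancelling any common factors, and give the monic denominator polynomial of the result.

Step 1. combine H2, H3 in parallel: (3*s^2 - 16*s + 12)/(3*s^2 - 8*s + 4)
Step 2. close the feedback loop around H1, (H2+H3): (3*s^2 - 8*s + 4)/(6*s^3 - 19*s^2 + 8*s + 4)
Step 3. close the feedback loop around H4, H5: (2*s^2 + 4*s + 2)/(3*s^3 + 7*s^2 + 5*s - 7)
Step 4. sum the parallel branches [H1/(1+H1*(H2+H3))], [H4/(1+H4*H5)]: (21*s^5 - 17*s^4 - 77*s^3 - 31*s^2 + 108*s - 20)/(18*s^6 - 15*s^5 - 79*s^4 - 69*s^3 + 201*s^2 - 36*s - 28)
Step 4 gives the fully reduced T(s), with no common factor left to cancel. The denominator's leading coefficient is 18, so divide each of its coefficients by 18 to get the monic form.

Final answer: s^6 - 5*s^5/6 - 79*s^4/18 - 23*s^3/6 + 67*s^2/6 - 2*s - 14/9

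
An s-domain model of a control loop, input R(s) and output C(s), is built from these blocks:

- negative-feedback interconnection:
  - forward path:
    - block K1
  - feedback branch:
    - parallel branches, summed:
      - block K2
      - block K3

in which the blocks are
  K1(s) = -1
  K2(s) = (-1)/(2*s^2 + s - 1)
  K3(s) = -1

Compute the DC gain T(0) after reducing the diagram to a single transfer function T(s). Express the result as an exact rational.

Reducing step by step:

[1] reduce the parallel group K2, K3, giving (-2*s^2 - s)/(2*s^2 + s - 1)
[2] collapse the loop (K1 forward, (K2+K3) return), giving (-2*s^2 - s + 1)/(4*s^2 + 2*s - 1)
The step-2 result is T(s). Setting s = 0: T(0) = 1/(-1) = -1.

Answer: -1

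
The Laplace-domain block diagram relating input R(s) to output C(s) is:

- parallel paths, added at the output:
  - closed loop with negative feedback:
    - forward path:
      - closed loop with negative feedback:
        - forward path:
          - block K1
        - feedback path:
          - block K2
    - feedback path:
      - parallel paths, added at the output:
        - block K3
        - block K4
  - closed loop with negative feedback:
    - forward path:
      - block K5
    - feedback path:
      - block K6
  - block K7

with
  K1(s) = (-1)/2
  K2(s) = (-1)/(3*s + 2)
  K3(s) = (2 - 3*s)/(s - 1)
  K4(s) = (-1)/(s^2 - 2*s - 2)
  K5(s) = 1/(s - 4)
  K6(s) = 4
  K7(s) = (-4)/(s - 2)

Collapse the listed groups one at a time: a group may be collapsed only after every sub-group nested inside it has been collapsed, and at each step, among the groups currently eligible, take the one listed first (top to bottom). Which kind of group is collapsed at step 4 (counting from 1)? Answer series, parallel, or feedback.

1. feedback reduction of K1, K2
2. reduce the parallel group K3, K4
3. collapse the loop ([K1/(1+K1*K2)] forward, (K3+K4) return)
4. collapse the loop (K5 forward, K6 return)
5. add [[K1/(1+K1*K2)]/(1+[K1/(1+K1*K2)]*(K3+K4))], [K5/(1+K5*K6)], K7 (parallel)
So the answer for step 4 is feedback.

Final answer: feedback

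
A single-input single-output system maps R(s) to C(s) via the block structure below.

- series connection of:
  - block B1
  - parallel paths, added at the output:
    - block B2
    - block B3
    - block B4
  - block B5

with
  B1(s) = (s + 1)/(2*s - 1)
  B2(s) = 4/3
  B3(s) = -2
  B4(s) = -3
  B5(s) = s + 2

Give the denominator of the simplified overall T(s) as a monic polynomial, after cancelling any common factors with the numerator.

1. parallel reduction of B2, B3, B4: (-11)/3
2. reduce the series chain B1, (B2+B3+B4), B5: (-11*s^2 - 33*s - 22)/(6*s - 3)
T(s) is the step-2 result (common factors already cancelled). Leading coefficient of the denominator: 6. Divide through by 6 for the monic polynomial.

Therefore the answer is s - 1/2.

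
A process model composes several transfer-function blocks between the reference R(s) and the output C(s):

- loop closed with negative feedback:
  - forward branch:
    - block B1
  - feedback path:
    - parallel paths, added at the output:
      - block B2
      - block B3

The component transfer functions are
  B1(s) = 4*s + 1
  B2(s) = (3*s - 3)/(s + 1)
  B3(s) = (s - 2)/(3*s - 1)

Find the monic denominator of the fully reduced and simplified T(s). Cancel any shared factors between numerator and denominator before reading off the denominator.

The answer is s^3 - 39*s^2/40 - 7*s/40.

Reasoning:
1. combine B2, B3 in parallel, giving (10*s^2 - 13*s + 1)/(3*s^2 + 2*s - 1)
2. collapse the loop (B1 forward, (B2+B3) return), giving (12*s^3 + 11*s^2 - 2*s - 1)/(40*s^3 - 39*s^2 - 7*s)
Step 2 gives the fully reduced T(s), with no common factor left to cancel. The denominator's leading coefficient is 40, so divide each of its coefficients by 40 to get the monic form.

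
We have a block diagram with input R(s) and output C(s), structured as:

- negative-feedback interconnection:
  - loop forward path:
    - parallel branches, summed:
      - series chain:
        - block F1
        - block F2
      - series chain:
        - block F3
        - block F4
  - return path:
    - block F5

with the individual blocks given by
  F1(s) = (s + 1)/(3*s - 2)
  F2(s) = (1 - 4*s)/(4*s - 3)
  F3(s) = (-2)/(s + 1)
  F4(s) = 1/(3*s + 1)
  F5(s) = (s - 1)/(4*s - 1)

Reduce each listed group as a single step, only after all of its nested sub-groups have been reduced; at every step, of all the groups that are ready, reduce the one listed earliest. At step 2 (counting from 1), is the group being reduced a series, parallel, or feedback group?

Step 1 - series reduction of F1, F2
Step 2 - reduce the series chain F3, F4
Step 3 - reduce the parallel group (F1*F2), (F3*F4)
Step 4 - close the feedback loop around ((F1*F2)+(F3*F4)), F5
At step 2 the group reduced is series.

Final answer: series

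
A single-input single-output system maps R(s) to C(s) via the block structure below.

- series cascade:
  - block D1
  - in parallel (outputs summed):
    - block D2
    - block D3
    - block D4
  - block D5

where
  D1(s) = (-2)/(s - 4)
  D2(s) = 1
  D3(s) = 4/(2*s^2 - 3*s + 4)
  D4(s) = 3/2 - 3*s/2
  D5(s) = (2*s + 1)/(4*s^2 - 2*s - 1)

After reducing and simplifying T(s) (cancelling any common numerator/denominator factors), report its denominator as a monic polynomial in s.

Answer: s^5 - 6*s^4 + 21*s^3/2 - 85*s^2/8 + 2*s + 2

Working:
1. parallel reduction of D2, D3, D4 gives (-6*s^3 + 19*s^2 - 27*s + 28)/(4*s^2 - 6*s + 8)
2. reduce the series chain D1, (D2+D3+D4), D5 gives (12*s^4 - 32*s^3 + 35*s^2 - 29*s - 28)/(8*s^5 - 48*s^4 + 84*s^3 - 85*s^2 + 16*s + 16)
No further cancellation is possible in the step-2 result, so that is T(s). Its denominator becomes monic after dividing by the leading coefficient 8.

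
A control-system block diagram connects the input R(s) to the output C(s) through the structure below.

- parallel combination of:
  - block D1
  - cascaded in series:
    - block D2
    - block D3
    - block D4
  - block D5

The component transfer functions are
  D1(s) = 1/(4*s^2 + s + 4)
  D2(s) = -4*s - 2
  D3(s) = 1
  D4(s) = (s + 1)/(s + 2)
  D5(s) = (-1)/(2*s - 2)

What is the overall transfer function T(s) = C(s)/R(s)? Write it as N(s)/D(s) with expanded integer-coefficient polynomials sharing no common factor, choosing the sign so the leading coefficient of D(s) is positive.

Step 1: multiply D2, D3, D4 (series): (-4*s^2 - 6*s - 2)/(s + 2)
Step 2: combine D1, (D2*D3*D4), D5 in parallel: this yields T(s), and no further normalization is needed

Therefore the answer is (-32*s^5 - 24*s^4 - 8*s^3 + s^2 + 32*s + 4)/(8*s^4 + 10*s^3 - 6*s^2 + 4*s - 16).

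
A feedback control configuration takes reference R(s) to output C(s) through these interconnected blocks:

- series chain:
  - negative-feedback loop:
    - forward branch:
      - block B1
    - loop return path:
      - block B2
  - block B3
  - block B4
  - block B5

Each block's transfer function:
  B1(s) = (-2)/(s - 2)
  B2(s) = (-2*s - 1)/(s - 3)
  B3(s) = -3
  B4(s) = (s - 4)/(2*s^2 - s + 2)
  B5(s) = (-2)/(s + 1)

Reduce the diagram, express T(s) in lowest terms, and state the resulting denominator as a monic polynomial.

The answer is s^5 - s^4/2 + 8*s^3 + 9*s^2/2 + 3*s + 8.

Reasoning:
Step 1. close the feedback loop around B1, B2: (6 - 2*s)/(s^2 - s + 8)
Step 2. combine [B1/(1+B1*B2)], B3, B4, B5 in series: (-12*s^2 + 84*s - 144)/(2*s^5 - s^4 + 16*s^3 + 9*s^2 + 6*s + 16)
T(s) is the step-2 result (common factors already cancelled). Leading coefficient of the denominator: 2. Divide through by 2 for the monic polynomial.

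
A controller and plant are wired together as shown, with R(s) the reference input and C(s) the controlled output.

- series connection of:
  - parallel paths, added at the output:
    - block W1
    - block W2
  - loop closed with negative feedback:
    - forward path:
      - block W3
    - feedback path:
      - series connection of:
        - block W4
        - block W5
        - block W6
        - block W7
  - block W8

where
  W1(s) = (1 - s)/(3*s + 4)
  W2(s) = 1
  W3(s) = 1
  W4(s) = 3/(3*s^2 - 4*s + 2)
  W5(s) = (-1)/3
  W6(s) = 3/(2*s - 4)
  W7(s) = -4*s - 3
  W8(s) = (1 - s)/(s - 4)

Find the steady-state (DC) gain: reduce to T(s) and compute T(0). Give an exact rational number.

1. combine W1, W2 in parallel: (2*s + 5)/(3*s + 4)
2. multiply W4, W5, W6, W7 (series): (12*s + 9)/(6*s^3 - 20*s^2 + 20*s - 8)
3. close the feedback loop around W3, (W4*W5*W6*W7): (6*s^3 - 20*s^2 + 20*s - 8)/(6*s^3 - 20*s^2 + 32*s + 1)
4. combine (W1+W2), [W3/(1+W3*(W4*W5*W6*W7))], W8 in series: (-12*s^5 + 22*s^4 + 50*s^3 - 144*s^2 + 124*s - 40)/(18*s^5 - 108*s^4 + 160*s^3 + 67*s^2 - 520*s - 16)
Step 4 gives the overall T(s). Then T(0) = -40/(-16) = 5/2.

Final answer: 5/2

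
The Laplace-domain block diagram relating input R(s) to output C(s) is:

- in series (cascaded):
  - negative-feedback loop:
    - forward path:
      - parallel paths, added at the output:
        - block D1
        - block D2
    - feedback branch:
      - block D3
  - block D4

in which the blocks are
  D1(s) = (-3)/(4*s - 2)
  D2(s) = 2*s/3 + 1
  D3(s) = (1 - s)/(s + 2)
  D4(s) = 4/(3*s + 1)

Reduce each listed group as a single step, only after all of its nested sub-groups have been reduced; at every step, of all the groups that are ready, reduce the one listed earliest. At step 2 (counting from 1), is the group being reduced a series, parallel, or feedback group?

Answer: feedback

Working:
Step 1: parallel reduction of D1, D2
Step 2: reduce the feedback loop with forward (D1+D2) and return D3
Step 3: cascade [(D1+D2)/(1+(D1+D2)*D3)], D4
So the answer for step 2 is feedback.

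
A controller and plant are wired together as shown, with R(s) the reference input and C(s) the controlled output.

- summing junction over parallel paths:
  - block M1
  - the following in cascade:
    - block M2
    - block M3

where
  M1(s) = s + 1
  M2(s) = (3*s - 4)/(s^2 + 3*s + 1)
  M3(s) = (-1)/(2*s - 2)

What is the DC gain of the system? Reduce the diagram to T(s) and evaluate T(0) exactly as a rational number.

Step 1: multiply M2, M3 (series) gives (4 - 3*s)/(2*s^3 + 4*s^2 - 4*s - 2)
Step 2: reduce the parallel group M1, (M2*M3) gives (2*s^4 + 6*s^3 - 9*s + 2)/(2*s^3 + 4*s^2 - 4*s - 2)
DC gain: substitute s = 0 into T(s) from step 2: T(0) = 2/(-2) = -1.

Answer: -1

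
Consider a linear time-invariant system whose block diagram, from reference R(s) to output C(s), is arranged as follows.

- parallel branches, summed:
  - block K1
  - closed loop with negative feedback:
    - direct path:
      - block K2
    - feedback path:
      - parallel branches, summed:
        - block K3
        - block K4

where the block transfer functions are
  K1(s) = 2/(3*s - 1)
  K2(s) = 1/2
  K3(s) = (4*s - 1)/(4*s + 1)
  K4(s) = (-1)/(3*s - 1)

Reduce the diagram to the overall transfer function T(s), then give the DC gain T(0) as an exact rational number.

The answer is -3/2.

Reasoning:
[1] sum the parallel branches K3, K4, giving (12*s^2 - 11*s)/(12*s^2 - s - 1)
[2] close the feedback loop around K2, (K3+K4), giving (12*s^2 - s - 1)/(36*s^2 - 13*s - 2)
[3] combine K1, [K2/(1+K2*(K3+K4))] in parallel, giving (36*s^3 + 57*s^2 - 28*s - 3)/(108*s^3 - 75*s^2 + 7*s + 2)
Evaluating the step-3 result (the overall T(s)) at s = 0 gives T(0) = -3/2.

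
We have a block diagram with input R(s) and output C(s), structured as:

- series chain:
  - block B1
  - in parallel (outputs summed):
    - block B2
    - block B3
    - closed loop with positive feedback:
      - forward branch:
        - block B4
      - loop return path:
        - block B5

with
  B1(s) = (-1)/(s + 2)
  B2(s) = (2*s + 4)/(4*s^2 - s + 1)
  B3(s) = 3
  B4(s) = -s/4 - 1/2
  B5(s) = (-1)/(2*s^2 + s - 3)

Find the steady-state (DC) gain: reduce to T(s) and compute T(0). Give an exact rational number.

First reduce the diagram to T(s).

Step 1: reduce the feedback loop with forward B4 and return B5 gives (-2*s^3 - 5*s^2 + s + 6)/(8*s^2 + 3*s - 14)
Step 2: combine B2, B3, [B4/(1-B4*B5)] in parallel gives (-8*s^5 + 78*s^4 + 35*s^3 - 97*s^2 + 30*s - 92)/(32*s^4 + 4*s^3 - 51*s^2 + 17*s - 14)
Step 3: cascade B1, (B2+B3+[B4/(1-B4*B5)]) gives (8*s^5 - 78*s^4 - 35*s^3 + 97*s^2 - 30*s + 92)/(32*s^5 + 68*s^4 - 43*s^3 - 85*s^2 + 20*s - 28)
DC gain: substitute s = 0 into T(s) from step 3: T(0) = 92/(-28) = -23/7.

Answer: -23/7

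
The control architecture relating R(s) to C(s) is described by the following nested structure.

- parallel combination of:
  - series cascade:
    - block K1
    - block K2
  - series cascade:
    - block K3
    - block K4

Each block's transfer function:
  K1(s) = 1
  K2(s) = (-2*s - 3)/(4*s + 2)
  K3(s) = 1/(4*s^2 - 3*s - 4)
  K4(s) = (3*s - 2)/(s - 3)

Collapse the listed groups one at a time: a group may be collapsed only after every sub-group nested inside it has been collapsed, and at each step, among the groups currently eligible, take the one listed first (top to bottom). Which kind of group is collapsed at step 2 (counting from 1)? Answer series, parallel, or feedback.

The answer is series.

Reasoning:
Step 1 - series reduction of K1, K2
Step 2 - combine K3, K4 in series
Step 3 - add (K1*K2), (K3*K4) (parallel)
Step 2 collapses a series group.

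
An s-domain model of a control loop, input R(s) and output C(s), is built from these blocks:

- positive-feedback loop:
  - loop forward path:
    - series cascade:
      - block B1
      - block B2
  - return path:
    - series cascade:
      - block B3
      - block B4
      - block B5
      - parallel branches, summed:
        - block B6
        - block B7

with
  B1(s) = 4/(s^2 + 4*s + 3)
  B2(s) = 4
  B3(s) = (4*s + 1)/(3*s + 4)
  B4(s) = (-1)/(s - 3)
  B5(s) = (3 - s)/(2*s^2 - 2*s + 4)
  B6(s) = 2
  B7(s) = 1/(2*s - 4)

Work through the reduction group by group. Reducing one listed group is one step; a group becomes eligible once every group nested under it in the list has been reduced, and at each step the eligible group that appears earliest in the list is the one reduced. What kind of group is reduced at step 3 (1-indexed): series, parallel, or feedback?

The answer is series.

Reasoning:
Step 1. cascade B1, B2
Step 2. sum the parallel branches B6, B7
Step 3. reduce the series chain B3, B4, B5, (B6+B7)
Step 4. feedback reduction of (B1*B2), (B3*B4*B5*(B6+B7))
Step 3: series.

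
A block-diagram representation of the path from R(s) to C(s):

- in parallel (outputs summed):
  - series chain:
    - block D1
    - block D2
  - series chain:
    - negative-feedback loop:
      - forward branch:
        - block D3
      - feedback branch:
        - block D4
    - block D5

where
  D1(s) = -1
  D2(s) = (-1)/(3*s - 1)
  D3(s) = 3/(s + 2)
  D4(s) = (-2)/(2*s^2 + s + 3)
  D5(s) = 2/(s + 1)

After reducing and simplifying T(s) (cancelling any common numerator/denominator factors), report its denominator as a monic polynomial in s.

1. series reduction of D1, D2 = 1/(3*s - 1)
2. apply the feedback formula to D3, D4 = (6*s^2 + 3*s + 9)/(2*s^3 + 5*s^2 + 5*s)
3. reduce the series chain [D3/(1+D3*D4)], D5 = (12*s^2 + 6*s + 18)/(2*s^4 + 7*s^3 + 10*s^2 + 5*s)
4. combine (D1*D2), ([D3/(1+D3*D4)]*D5) in parallel = (2*s^4 + 43*s^3 + 16*s^2 + 53*s - 18)/(6*s^5 + 19*s^4 + 23*s^3 + 5*s^2 - 5*s)
T(s) is the step-4 result (common factors already cancelled). Leading coefficient of the denominator: 6. Divide through by 6 for the monic polynomial.

Hence the answer: s^5 + 19*s^4/6 + 23*s^3/6 + 5*s^2/6 - 5*s/6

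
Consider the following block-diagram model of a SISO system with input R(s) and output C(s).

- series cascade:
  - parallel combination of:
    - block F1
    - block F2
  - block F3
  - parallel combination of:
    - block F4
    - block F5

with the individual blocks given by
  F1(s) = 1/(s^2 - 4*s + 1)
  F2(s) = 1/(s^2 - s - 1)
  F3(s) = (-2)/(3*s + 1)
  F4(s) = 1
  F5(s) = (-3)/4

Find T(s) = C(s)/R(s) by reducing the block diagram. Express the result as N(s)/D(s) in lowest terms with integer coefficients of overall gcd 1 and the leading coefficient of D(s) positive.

Answer: (-2*s^2 + 5*s)/(6*s^5 - 28*s^4 + 14*s^3 + 26*s^2 - 2)

Working:
1. sum the parallel branches F1, F2, giving (2*s^2 - 5*s)/(s^4 - 5*s^3 + 4*s^2 + 3*s - 1)
2. parallel reduction of F4, F5, giving 1/4
3. reduce the series chain (F1+F2), F3, (F4+F5), which is the overall transfer function T(s) = C(s)/R(s) in lowest terms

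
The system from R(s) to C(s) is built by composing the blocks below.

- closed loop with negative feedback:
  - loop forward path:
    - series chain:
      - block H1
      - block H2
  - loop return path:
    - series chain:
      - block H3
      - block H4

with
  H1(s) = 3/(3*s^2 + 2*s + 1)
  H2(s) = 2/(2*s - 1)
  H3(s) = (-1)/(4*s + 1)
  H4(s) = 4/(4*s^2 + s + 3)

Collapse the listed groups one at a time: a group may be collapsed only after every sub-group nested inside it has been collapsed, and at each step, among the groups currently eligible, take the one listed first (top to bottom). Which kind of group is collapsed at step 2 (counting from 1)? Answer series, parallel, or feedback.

Reducing step by step:

Step 1 - series reduction of H1, H2
Step 2 - reduce the series chain H3, H4
Step 3 - collapse the loop ((H1*H2) forward, (H3*H4) return)
At step 2 the group reduced is series.

Answer: series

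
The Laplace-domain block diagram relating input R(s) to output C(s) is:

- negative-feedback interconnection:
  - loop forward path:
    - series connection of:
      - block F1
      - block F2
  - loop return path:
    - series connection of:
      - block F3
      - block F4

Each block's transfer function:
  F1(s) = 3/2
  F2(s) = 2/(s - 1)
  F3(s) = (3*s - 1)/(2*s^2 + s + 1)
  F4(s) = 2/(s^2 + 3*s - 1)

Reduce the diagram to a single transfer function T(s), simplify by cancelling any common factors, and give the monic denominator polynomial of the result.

Step 1 - combine F1, F2 in series = 3/(s - 1)
Step 2 - cascade F3, F4 = (6*s - 2)/(2*s^4 + 7*s^3 + 2*s^2 + 2*s - 1)
Step 3 - reduce the feedback loop with forward (F1*F2) and return (F3*F4) = (6*s^4 + 21*s^3 + 6*s^2 + 6*s - 3)/(2*s^5 + 5*s^4 - 5*s^3 + 15*s - 5)
No further cancellation is possible in the step-3 result, so that is T(s). Its denominator becomes monic after dividing by the leading coefficient 2.

Final answer: s^5 + 5*s^4/2 - 5*s^3/2 + 15*s/2 - 5/2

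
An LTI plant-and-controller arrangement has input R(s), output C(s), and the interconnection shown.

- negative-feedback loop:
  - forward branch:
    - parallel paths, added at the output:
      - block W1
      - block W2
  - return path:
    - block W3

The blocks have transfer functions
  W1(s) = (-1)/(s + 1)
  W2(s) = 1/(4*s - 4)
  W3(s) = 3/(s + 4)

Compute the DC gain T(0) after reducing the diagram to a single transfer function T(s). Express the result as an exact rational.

Step 1: parallel reduction of W1, W2 -> (5 - 3*s)/(4*s^2 - 4)
Step 2: close the feedback loop around (W1+W2), W3 -> (-3*s^2 - 7*s + 20)/(4*s^3 + 16*s^2 - 13*s - 1)
Evaluating the step-2 result (the overall T(s)) at s = 0 gives T(0) = 20/(-1) = -20.

Therefore the answer is -20.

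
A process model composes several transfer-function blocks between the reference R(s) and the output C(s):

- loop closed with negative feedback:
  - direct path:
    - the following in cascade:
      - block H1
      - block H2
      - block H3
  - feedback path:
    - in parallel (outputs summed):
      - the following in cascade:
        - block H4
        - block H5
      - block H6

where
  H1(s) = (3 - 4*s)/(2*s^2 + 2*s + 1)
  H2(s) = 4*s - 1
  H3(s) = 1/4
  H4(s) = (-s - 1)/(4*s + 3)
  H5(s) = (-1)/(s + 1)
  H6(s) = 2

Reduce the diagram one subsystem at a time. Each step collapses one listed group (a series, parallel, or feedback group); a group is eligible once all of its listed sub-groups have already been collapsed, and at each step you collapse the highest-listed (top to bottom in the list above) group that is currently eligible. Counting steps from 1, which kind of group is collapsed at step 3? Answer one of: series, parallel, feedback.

Answer: parallel

Working:
[1] combine H1, H2, H3 in series
[2] reduce the series chain H4, H5
[3] combine (H4*H5), H6 in parallel
[4] feedback reduction of (H1*H2*H3), ((H4*H5)+H6)
At step 3 the group reduced is parallel.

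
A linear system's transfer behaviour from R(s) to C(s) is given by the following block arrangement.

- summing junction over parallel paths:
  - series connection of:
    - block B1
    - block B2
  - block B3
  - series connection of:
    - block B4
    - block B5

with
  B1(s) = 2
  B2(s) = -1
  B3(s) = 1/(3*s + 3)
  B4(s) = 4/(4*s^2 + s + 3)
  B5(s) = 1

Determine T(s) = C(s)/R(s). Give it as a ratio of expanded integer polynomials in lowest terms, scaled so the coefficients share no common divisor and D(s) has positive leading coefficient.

(1) reduce the series chain B1, B2 gives -2
(2) multiply B4, B5 (series) gives 4/(4*s^2 + s + 3)
(3) reduce the parallel group (B1*B2), B3, (B4*B5), giving the overall T(s)

Answer: (-24*s^3 - 26*s^2 - 11*s - 3)/(12*s^3 + 15*s^2 + 12*s + 9)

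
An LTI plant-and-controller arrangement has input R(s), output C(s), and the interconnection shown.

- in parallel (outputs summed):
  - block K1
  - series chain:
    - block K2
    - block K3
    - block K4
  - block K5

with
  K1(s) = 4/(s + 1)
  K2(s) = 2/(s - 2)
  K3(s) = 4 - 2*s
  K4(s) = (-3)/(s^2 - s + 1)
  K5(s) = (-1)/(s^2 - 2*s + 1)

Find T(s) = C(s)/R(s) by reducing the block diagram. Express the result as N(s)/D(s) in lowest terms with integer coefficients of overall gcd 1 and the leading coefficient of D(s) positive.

Reducing step by step:

Step 1: multiply K2, K3, K4 (series); result 12/(s^2 - s + 1)
Step 2: combine K1, (K2*K3*K4), K5 in parallel - this is the overall T(s), already in the required normalized form

Answer: (4*s^4 - s^3 + 4*s^2 - 24*s + 15)/(s^5 - 2*s^4 + s^3 + s^2 - 2*s + 1)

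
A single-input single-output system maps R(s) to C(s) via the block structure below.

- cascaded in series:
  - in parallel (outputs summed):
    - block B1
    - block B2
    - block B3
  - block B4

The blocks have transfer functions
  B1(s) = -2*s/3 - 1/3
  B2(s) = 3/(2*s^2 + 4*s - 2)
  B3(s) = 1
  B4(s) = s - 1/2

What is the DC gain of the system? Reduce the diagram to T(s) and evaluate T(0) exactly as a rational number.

The answer is 5/12.

Reasoning:
Step 1: parallel reduction of B1, B2, B3 gives (-4*s^3 - 4*s^2 + 12*s + 5)/(6*s^2 + 12*s - 6)
Step 2: multiply (B1+B2+B3), B4 (series) gives (-8*s^4 - 4*s^3 + 28*s^2 - 2*s - 5)/(12*s^2 + 24*s - 12)
The step-2 result is T(s). Setting s = 0: T(0) = -5/(-12) = 5/12.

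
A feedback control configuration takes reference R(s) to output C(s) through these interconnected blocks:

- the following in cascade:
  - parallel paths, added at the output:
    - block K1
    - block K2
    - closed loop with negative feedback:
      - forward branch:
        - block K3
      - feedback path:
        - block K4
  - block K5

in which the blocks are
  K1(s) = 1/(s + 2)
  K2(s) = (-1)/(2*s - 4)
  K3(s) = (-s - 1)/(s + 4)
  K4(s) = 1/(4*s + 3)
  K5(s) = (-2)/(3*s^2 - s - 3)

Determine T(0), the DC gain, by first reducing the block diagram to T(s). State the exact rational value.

Step 1. collapse the loop (K3 forward, K4 return) = (-4*s^2 - 7*s - 3)/(4*s^2 + 18*s + 11)
Step 2. add K1, K2, [K3/(1+K3*K4)] (parallel) = (-8*s^4 - 10*s^3 + 20*s^2 - 41*s - 42)/(8*s^4 + 36*s^3 - 10*s^2 - 144*s - 88)
Step 3. reduce the series chain (K1+K2+[K3/(1+K3*K4)]), K5 = (8*s^4 + 10*s^3 - 20*s^2 + 41*s + 42)/(12*s^6 + 50*s^5 - 45*s^4 - 265*s^3 - 45*s^2 + 260*s + 132)
That last expression is T(s); at s = 0 only the constant terms survive, so T(0) = 42/132 = 7/22.

Answer: 7/22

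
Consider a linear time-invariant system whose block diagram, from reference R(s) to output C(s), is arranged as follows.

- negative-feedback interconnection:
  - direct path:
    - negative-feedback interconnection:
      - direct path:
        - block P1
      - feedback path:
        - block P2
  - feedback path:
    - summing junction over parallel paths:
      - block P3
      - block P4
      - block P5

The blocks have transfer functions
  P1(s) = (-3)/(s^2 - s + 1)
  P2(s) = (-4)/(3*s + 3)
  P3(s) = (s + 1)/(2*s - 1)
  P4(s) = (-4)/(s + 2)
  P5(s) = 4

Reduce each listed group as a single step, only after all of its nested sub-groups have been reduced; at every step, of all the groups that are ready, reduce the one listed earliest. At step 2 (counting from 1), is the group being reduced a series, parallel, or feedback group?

Answer: parallel

Working:
[1] collapse the loop (P1 forward, P2 return)
[2] reduce the parallel group P3, P4, P5
[3] apply the feedback formula to [P1/(1+P1*P2)], (P3+P4+P5)
At step 2 the group reduced is parallel.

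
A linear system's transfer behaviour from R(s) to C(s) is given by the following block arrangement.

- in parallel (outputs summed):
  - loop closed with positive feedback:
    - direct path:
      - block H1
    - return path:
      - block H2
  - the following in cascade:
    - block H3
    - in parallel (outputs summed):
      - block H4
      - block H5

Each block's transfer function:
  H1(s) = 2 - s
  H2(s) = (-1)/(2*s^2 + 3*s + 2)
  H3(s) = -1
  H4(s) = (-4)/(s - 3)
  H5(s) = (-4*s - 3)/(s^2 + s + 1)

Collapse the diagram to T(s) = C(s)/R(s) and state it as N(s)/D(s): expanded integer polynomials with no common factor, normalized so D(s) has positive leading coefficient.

1. feedback reduction of H1, H2: (-2*s^3 + s^2 + 4*s + 4)/(2*s^2 + 2*s + 4)
2. sum the parallel branches H4, H5: (-8*s^2 + 5*s + 5)/(s^3 - 2*s^2 - 2*s - 3)
3. multiply H3, (H4+H5) (series): (8*s^2 - 5*s - 5)/(s^3 - 2*s^2 - 2*s - 3)
4. add [H1/(1-H1*H2)], (H3*(H4+H5)) (parallel), which is the overall transfer function T(s) = C(s)/R(s) in lowest terms

Hence the answer: (-2*s^6 + 5*s^5 + 22*s^4 + 6*s^3 - 7*s^2 - 50*s - 32)/(2*s^5 - 2*s^4 - 4*s^3 - 18*s^2 - 14*s - 12)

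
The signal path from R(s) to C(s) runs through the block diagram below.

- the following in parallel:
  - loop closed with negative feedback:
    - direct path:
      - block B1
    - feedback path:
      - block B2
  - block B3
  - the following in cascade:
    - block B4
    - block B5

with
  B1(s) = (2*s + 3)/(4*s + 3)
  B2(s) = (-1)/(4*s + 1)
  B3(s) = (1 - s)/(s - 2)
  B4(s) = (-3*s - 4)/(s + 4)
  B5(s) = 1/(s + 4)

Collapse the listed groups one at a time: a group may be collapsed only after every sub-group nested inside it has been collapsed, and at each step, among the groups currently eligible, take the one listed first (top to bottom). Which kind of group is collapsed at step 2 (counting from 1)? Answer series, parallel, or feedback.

Answer: series

Working:
(1) close the feedback loop around B1, B2
(2) cascade B4, B5
(3) add [B1/(1+B1*B2)], B3, (B4*B5) (parallel)
The group at step 2 is a series group.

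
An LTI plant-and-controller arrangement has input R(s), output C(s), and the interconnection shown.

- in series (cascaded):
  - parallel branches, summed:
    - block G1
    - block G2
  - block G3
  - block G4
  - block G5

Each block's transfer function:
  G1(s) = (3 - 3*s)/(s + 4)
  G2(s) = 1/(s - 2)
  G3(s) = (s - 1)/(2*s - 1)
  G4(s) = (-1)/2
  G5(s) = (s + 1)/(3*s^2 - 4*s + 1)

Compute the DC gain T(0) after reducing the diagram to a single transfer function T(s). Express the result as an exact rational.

Answer: -1/8

Working:
Step 1 - parallel reduction of G1, G2 -> (-3*s^2 + 10*s - 2)/(s^2 + 2*s - 8)
Step 2 - combine (G1+G2), G3, G4, G5 in series -> (3*s^3 - 7*s^2 - 8*s + 2)/(12*s^4 + 14*s^3 - 114*s^2 + 84*s - 16)
Step 2 gives the overall T(s). Then T(0) = 2/(-16) = -1/8.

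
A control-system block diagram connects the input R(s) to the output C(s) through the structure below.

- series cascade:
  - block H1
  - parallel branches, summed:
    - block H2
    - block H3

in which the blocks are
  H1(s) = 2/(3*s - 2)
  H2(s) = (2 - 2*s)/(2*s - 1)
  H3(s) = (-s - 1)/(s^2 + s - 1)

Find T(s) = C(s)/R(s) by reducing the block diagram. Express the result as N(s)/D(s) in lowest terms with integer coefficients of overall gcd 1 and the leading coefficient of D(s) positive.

Step 1 - add H2, H3 (parallel) = (-2*s^3 - 2*s^2 + 3*s - 1)/(2*s^3 + s^2 - 3*s + 1)
Step 2 - combine H1, (H2+H3) in series: this yields T(s), and no further normalization is needed

Therefore the answer is (-4*s^3 - 4*s^2 + 6*s - 2)/(6*s^4 - s^3 - 11*s^2 + 9*s - 2).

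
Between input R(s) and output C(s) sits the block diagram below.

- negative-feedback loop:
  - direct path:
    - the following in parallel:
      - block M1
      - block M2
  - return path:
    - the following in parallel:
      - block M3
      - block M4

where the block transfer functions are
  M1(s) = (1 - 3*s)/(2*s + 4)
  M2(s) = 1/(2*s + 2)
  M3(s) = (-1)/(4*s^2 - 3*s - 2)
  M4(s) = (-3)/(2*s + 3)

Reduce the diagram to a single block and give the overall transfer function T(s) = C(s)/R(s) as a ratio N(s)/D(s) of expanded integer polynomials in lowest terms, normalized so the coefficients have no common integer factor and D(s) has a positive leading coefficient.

First reduce the diagram to T(s).

1. add M1, M2 (parallel) = (-3*s^2 - s + 3)/(2*s^2 + 6*s + 4)
2. reduce the parallel group M3, M4 = (-12*s^2 + 7*s + 3)/(8*s^3 + 6*s^2 - 13*s - 6)
3. feedback reduction of (M1+M2), (M3+M4); the result is T(s) itself (integer coefficients, no common factor, positive leading denominator coefficient)

Answer: (-24*s^5 - 26*s^4 + 57*s^3 + 49*s^2 - 33*s - 18)/(16*s^5 + 96*s^4 + 33*s^3 - 118*s^2 - 70*s - 15)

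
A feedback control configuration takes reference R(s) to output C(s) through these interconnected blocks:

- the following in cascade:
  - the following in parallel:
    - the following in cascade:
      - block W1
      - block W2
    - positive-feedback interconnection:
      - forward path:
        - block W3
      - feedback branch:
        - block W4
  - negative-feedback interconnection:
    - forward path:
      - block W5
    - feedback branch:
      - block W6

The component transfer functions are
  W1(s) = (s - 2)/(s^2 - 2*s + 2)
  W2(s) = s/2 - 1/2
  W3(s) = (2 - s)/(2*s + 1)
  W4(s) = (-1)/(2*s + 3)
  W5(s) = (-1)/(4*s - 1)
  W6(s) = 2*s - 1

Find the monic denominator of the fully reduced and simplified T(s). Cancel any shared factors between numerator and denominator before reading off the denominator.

Step 1 - combine W1, W2 in series; result (s^2 - 3*s + 2)/(2*s^2 - 4*s + 4)
Step 2 - collapse the loop (W3 forward, W4 return); result (-2*s^2 + s + 6)/(4*s^2 + 7*s + 5)
Step 3 - combine (W1*W2), [W3/(1-W3*W4)] in parallel; result (5*s^3 - 8*s^2 - 21*s + 34)/(8*s^4 - 2*s^3 - 2*s^2 + 8*s + 20)
Step 4 - collapse the loop (W5 forward, W6 return); result (-1)/(2*s)
Step 5 - multiply ((W1*W2)+[W3/(1-W3*W4)]), [W5/(1+W5*W6)] (series); result (-5*s^3 + 8*s^2 + 21*s - 34)/(16*s^5 - 4*s^4 - 4*s^3 + 16*s^2 + 40*s)
T(s) is the step-5 result (common factors already cancelled). Leading coefficient of the denominator: 16. Divide through by 16 for the monic polynomial.

Answer: s^5 - s^4/4 - s^3/4 + s^2 + 5*s/2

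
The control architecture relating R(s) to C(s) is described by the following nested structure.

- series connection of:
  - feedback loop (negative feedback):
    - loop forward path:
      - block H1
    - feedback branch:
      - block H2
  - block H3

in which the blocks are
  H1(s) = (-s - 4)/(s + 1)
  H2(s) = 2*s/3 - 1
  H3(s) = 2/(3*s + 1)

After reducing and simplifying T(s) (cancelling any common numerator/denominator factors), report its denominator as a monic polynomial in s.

Reducing step by step:

Step 1 - collapse the loop (H1 forward, H2 return) gives (3*s + 12)/(2*s^2 + 2*s - 15)
Step 2 - combine [H1/(1+H1*H2)], H3 in series gives (6*s + 24)/(6*s^3 + 8*s^2 - 43*s - 15)
T(s) is the step-2 result (common factors already cancelled). Leading coefficient of the denominator: 6. Divide through by 6 for the monic polynomial.

Answer: s^3 + 4*s^2/3 - 43*s/6 - 5/2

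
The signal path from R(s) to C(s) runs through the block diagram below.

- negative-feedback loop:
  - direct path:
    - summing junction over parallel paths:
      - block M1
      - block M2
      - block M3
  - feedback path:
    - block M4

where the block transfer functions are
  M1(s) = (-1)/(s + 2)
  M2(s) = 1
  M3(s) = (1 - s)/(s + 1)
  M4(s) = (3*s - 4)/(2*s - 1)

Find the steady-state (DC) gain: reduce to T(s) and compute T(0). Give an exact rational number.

The answer is 3/14.

Reasoning:
[1] parallel reduction of M1, M2, M3 = (s + 3)/(s^2 + 3*s + 2)
[2] close the feedback loop around (M1+M2+M3), M4 = (2*s^2 + 5*s - 3)/(2*s^3 + 8*s^2 + 6*s - 14)
Evaluating the step-2 result (the overall T(s)) at s = 0 gives T(0) = -3/(-14) = 3/14.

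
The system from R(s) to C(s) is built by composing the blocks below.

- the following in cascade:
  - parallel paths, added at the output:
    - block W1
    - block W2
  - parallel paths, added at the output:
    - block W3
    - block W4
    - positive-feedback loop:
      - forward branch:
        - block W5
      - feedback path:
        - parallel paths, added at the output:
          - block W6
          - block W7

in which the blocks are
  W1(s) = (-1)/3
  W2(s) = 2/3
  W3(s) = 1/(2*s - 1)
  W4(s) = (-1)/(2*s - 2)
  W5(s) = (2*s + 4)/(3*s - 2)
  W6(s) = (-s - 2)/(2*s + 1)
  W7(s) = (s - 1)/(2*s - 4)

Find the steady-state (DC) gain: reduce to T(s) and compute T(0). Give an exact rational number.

Step 1: sum the parallel branches W1, W2 gives 1/3
Step 2: add W6, W7 (parallel) gives (7 - s)/(4*s^2 - 6*s - 4)
Step 3: apply the feedback formula to W5, (W6+W7) gives (4*s^3 + 2*s^2 - 16*s - 8)/(6*s^3 - 12*s^2 - 5*s - 10)
Step 4: sum the parallel branches W3, W4, [W5/(1-W5*(W6+W7))] gives (16*s^5 - 16*s^4 - 74*s^3 + 80*s^2 + 21*s - 6)/(24*s^5 - 84*s^4 + 64*s^3 - 34*s^2 + 50*s - 20)
Step 5: reduce the series chain (W1+W2), (W3+W4+[W5/(1-W5*(W6+W7))]) gives (16*s^5 - 16*s^4 - 74*s^3 + 80*s^2 + 21*s - 6)/(72*s^5 - 252*s^4 + 192*s^3 - 102*s^2 + 150*s - 60)
That last expression is T(s); at s = 0 only the constant terms survive, so T(0) = -6/(-60) = 1/10.

Therefore the answer is 1/10.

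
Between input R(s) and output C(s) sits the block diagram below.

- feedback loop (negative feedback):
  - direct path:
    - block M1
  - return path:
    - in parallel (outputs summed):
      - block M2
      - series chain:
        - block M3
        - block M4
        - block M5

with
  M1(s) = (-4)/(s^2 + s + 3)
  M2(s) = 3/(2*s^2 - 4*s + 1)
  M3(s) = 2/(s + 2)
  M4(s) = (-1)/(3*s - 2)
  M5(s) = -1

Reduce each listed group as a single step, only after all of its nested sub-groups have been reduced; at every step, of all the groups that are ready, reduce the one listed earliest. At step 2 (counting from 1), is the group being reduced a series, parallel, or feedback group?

Step 1. series reduction of M3, M4, M5
Step 2. reduce the parallel group M2, (M3*M4*M5)
Step 3. collapse the loop (M1 forward, (M2+(M3*M4*M5)) return)
Step 2 collapses a parallel group.

Final answer: parallel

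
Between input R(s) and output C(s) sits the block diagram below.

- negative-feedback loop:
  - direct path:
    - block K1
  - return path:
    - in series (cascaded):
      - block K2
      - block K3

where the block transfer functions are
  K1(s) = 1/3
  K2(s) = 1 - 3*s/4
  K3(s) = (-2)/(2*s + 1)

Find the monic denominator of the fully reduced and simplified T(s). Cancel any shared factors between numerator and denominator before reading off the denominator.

The answer is s + 2/15.

Reasoning:
[1] combine K2, K3 in series gives (3*s - 4)/(4*s + 2)
[2] apply the feedback formula to K1, (K2*K3) gives (4*s + 2)/(15*s + 2)
That last expression is T(s), already simplified. Scaling its denominator by 1/15 (the reciprocal of the leading coefficient) yields the monic denominator.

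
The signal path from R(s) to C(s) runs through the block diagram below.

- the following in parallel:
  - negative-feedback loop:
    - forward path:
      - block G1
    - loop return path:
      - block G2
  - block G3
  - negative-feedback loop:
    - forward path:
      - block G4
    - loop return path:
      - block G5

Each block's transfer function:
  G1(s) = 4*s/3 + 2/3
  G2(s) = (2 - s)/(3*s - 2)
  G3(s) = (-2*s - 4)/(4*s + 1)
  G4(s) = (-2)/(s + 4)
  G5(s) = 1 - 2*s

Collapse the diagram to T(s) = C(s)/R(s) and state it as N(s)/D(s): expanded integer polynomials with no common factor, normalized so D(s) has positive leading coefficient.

Step 1 - collapse the loop (G1 forward, G2 return) -> (-12*s^2 + 2*s + 4)/(4*s^2 - 15*s + 2)
Step 2 - close the feedback loop around G4, G5 -> (-2)/(5*s + 2)
Step 3 - sum the parallel branches [G1/(1+G1*G2)], G3, [G4/(1+G4*G5)], which is the overall transfer function T(s) = C(s)/R(s) in lowest terms

Therefore the answer is (-280*s^4 - 94*s^3 + 502*s^2 + 142*s - 12)/(80*s^4 - 248*s^3 - 147*s^2 - 4*s + 4).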